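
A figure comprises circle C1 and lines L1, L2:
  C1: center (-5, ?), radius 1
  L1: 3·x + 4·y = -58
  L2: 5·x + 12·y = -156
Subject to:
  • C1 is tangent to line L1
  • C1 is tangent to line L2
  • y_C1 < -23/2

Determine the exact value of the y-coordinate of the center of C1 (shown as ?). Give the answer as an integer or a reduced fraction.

-12

1. [C1‖L1]  y_C1² + (43/2)y_C1 + 114 = 0  ⇒  y_C1 = -12 or -19/2
2. [C1‖L2]  y_C1² + (131/6)y_C1 + 118 = 0  ⇒  y_C1 = -12 or -59/6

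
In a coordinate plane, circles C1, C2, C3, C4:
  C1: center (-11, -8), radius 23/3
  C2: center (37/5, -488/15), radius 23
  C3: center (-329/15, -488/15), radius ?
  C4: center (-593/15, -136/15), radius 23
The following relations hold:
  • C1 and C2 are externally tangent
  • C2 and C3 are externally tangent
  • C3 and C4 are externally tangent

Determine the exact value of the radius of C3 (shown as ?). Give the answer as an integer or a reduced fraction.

19/3

1. [ext C2·C3]  r_C3² + 46r_C3 − 2983/9 = 0  ⇒  r_C3 = 19/3 (r>0 drops 1)
2. [ext C3·C4]  r_C3² + 46r_C3 − 2983/9 = 0  ⇒  r_C3 = 19/3 (r>0 drops 1)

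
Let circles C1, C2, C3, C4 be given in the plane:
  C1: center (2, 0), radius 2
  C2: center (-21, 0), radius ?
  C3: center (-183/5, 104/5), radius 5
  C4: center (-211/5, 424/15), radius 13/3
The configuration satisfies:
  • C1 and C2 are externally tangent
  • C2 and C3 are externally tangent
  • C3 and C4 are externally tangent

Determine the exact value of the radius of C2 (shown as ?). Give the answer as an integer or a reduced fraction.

21

1. [ext C1·C2]  r_C2² + 4r_C2 − 525 = 0  ⇒  r_C2 = 21 (r>0 drops 1)
2. [ext C2·C3]  r_C2² + 10r_C2 − 651 = 0  ⇒  r_C2 = 21 (r>0 drops 1)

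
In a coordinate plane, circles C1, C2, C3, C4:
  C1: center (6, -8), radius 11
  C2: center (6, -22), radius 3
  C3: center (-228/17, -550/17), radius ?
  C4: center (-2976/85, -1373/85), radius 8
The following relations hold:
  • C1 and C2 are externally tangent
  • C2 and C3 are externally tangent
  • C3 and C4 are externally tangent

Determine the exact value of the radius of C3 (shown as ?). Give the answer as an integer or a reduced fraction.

1. [ext C2·C3]  r_C3² + 6r_C3 − 475 = 0  ⇒  r_C3 = 19 (r>0 drops 1)
2. [ext C3·C4]  r_C3² + 16r_C3 − 665 = 0  ⇒  r_C3 = 19 (r>0 drops 1)

19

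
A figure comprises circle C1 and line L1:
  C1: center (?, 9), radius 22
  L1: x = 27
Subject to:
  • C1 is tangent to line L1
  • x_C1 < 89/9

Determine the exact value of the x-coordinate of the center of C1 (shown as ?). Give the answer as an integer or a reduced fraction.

1. [C1‖L1]  x_C1² − 54x_C1 + 245 = 0  ⇒  x_C1 = 5 or 49
2. given x_C1 < 89/9: keep 5

5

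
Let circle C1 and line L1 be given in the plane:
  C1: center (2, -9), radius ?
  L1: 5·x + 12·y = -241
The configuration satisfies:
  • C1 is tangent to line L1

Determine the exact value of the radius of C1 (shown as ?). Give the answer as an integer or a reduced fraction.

1. [C1‖L1]  r_C1² − 121 = 0  ⇒  r_C1 = 11 (r>0 drops 1)

11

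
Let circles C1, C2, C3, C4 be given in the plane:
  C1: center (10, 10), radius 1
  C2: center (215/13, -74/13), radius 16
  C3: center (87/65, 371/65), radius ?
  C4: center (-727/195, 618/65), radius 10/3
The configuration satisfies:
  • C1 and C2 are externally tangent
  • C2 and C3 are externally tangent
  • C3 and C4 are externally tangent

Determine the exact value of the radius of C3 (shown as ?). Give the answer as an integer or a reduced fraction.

3

1. [ext C2·C3]  r_C3² + 32r_C3 − 105 = 0  ⇒  r_C3 = 3 (r>0 drops 1)
2. [ext C3·C4]  r_C3² + (20/3)r_C3 − 29 = 0  ⇒  r_C3 = 3 (r>0 drops 1)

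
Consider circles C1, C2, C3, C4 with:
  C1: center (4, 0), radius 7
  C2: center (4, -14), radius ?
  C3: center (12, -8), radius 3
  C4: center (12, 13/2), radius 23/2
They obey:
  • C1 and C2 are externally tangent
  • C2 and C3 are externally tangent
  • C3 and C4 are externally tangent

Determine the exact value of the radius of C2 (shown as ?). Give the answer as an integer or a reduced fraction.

1. [ext C1·C2]  r_C2² + 14r_C2 − 147 = 0  ⇒  r_C2 = 7 (r>0 drops 1)
2. [ext C2·C3]  r_C2² + 6r_C2 − 91 = 0  ⇒  r_C2 = 7 (r>0 drops 1)

7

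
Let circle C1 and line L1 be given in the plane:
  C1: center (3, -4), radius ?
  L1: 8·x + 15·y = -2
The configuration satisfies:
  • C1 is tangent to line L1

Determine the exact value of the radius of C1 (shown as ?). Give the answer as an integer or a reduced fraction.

2

1. [C1‖L1]  r_C1² − 4 = 0  ⇒  r_C1 = 2 (r>0 drops 1)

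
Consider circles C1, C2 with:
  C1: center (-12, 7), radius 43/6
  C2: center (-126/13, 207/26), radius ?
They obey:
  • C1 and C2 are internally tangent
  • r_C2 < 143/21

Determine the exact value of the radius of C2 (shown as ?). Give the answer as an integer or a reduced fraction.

1. [int C1,C2]  r_C2² − (43/3)r_C2 + 406/9 = 0  ⇒  r_C2 = 14/3 or 29/3
2. given r_C2 < 143/21: keep 14/3

14/3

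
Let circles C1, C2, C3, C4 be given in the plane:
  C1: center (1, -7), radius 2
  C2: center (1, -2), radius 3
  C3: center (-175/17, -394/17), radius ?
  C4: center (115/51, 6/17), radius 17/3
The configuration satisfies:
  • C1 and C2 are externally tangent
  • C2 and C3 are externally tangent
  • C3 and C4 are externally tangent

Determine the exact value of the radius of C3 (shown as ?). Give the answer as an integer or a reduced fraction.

1. [ext C2·C3]  r_C3² + 6r_C3 − 567 = 0  ⇒  r_C3 = 21 (r>0 drops 1)
2. [ext C3·C4]  r_C3² + (34/3)r_C3 − 679 = 0  ⇒  r_C3 = 21 (r>0 drops 1)

21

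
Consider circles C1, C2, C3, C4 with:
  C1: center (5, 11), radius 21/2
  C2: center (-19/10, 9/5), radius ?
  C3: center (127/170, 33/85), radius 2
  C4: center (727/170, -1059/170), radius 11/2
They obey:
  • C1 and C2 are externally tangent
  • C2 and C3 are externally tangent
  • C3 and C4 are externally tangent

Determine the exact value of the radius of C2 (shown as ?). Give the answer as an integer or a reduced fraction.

1

1. [ext C1·C2]  r_C2² + 21r_C2 − 22 = 0  ⇒  r_C2 = 1 (r>0 drops 1)
2. [ext C2·C3]  r_C2² + 4r_C2 − 5 = 0  ⇒  r_C2 = 1 (r>0 drops 1)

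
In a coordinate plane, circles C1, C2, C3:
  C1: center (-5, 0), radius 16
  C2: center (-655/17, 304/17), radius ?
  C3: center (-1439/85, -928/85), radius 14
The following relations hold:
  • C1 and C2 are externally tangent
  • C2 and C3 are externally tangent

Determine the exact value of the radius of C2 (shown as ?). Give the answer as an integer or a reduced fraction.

22

1. [ext C1·C2]  r_C2² + 32r_C2 − 1188 = 0  ⇒  r_C2 = 22 (r>0 drops 1)
2. [ext C2·C3]  r_C2² + 28r_C2 − 1100 = 0  ⇒  r_C2 = 22 (r>0 drops 1)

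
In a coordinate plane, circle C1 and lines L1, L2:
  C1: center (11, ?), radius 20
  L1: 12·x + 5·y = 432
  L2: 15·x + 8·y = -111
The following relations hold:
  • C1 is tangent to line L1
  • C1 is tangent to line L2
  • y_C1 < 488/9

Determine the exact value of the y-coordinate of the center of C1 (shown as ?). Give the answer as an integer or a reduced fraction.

1. [C1‖L1]  y_C1² − 120y_C1 + 896 = 0  ⇒  y_C1 = 8 or 112
2. [C1‖L2]  y_C1² + 69y_C1 − 616 = 0  ⇒  y_C1 = -77 or 8

8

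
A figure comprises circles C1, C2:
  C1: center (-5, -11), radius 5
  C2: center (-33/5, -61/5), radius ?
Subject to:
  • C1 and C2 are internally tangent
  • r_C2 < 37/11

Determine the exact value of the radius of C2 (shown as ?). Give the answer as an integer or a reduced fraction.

1. [int C1,C2]  r_C2² − 10r_C2 + 21 = 0  ⇒  r_C2 = 3 or 7
2. given r_C2 < 37/11: keep 3

3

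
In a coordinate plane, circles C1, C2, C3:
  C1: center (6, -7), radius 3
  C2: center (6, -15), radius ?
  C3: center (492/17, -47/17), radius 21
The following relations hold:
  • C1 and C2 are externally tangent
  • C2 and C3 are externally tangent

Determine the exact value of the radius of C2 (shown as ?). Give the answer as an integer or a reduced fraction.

5

1. [ext C1·C2]  r_C2² + 6r_C2 − 55 = 0  ⇒  r_C2 = 5 (r>0 drops 1)
2. [ext C2·C3]  r_C2² + 42r_C2 − 235 = 0  ⇒  r_C2 = 5 (r>0 drops 1)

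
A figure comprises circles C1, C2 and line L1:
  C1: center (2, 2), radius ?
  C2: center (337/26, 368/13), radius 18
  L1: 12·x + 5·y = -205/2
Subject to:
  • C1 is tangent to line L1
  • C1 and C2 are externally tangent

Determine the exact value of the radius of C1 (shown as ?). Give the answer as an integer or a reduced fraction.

21/2

1. [C1‖L1]  r_C1² − 441/4 = 0  ⇒  r_C1 = 21/2 (r>0 drops 1)
2. [ext C1·C2]  r_C1² + 36r_C1 − 1953/4 = 0  ⇒  r_C1 = 21/2 (r>0 drops 1)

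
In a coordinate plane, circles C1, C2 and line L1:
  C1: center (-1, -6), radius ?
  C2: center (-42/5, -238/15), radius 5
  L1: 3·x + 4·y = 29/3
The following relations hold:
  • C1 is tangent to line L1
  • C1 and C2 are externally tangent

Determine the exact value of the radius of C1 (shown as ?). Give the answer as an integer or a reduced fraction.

22/3

1. [C1‖L1]  r_C1² − 484/9 = 0  ⇒  r_C1 = 22/3 (r>0 drops 1)
2. [ext C1·C2]  r_C1² + 10r_C1 − 1144/9 = 0  ⇒  r_C1 = 22/3 (r>0 drops 1)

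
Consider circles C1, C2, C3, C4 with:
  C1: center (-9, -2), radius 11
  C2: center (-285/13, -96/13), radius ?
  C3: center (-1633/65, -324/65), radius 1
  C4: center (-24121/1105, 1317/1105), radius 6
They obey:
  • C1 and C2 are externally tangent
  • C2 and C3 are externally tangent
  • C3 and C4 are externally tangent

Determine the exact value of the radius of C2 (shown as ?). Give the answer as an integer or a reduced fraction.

3

1. [ext C1·C2]  r_C2² + 22r_C2 − 75 = 0  ⇒  r_C2 = 3 (r>0 drops 1)
2. [ext C2·C3]  r_C2² + 2r_C2 − 15 = 0  ⇒  r_C2 = 3 (r>0 drops 1)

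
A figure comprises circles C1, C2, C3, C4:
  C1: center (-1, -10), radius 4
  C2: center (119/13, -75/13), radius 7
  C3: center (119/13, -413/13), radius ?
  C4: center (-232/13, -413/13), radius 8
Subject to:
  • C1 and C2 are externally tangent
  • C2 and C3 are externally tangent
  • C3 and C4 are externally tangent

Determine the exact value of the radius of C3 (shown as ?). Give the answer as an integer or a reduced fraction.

19

1. [ext C2·C3]  r_C3² + 14r_C3 − 627 = 0  ⇒  r_C3 = 19 (r>0 drops 1)
2. [ext C3·C4]  r_C3² + 16r_C3 − 665 = 0  ⇒  r_C3 = 19 (r>0 drops 1)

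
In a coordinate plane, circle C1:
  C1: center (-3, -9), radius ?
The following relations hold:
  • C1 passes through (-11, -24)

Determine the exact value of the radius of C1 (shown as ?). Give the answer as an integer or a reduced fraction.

1. [C1∋P]  r_C1² − 289 = 0  ⇒  r_C1 = 17 (r>0 drops 1)

17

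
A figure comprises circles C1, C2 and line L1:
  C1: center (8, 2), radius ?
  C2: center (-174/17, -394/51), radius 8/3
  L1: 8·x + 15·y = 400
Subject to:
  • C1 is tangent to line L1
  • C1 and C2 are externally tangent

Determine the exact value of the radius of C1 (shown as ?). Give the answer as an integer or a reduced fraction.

1. [C1‖L1]  r_C1² − 324 = 0  ⇒  r_C1 = 18 (r>0 drops 1)
2. [ext C1·C2]  r_C1² + (16/3)r_C1 − 420 = 0  ⇒  r_C1 = 18 (r>0 drops 1)

18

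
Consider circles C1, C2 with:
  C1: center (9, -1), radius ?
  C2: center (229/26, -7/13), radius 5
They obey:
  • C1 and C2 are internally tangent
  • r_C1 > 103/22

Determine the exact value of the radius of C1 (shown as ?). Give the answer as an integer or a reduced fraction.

11/2

1. [int C1,C2]  r_C1² − 10r_C1 + 99/4 = 0  ⇒  r_C1 = 9/2 or 11/2
2. given r_C1 > 103/22: keep 11/2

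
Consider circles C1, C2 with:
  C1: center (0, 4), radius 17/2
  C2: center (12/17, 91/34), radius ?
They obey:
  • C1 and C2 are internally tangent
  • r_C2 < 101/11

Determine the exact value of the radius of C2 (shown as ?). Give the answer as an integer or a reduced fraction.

1. [int C1,C2]  r_C2² − 17r_C2 + 70 = 0  ⇒  r_C2 = 7 or 10
2. given r_C2 < 101/11: keep 7

7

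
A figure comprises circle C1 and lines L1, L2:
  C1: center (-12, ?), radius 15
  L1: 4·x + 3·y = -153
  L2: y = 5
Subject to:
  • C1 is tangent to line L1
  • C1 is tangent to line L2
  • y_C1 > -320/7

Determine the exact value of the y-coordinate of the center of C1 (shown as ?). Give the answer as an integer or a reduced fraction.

-10

1. [C1‖L1]  y_C1² + 70y_C1 + 600 = 0  ⇒  y_C1 = -60 or -10
2. [C1‖L2]  y_C1² − 10y_C1 − 200 = 0  ⇒  y_C1 = -10 or 20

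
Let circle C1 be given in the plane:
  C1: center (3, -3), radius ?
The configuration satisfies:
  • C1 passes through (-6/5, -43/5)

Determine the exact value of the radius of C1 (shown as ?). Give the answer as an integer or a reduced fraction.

7

1. [C1∋P]  r_C1² − 49 = 0  ⇒  r_C1 = 7 (r>0 drops 1)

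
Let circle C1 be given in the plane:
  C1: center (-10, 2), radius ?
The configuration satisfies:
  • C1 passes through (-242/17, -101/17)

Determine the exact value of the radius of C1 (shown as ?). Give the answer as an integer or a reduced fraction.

1. [C1∋P]  r_C1² − 81 = 0  ⇒  r_C1 = 9 (r>0 drops 1)

9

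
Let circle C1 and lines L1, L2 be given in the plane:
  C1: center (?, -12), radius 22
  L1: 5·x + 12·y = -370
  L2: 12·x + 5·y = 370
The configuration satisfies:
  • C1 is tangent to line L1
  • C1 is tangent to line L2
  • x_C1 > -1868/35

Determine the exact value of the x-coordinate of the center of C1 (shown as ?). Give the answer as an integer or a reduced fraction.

1. [C1‖L1]  x_C1² + (452/5)x_C1 − 6144/5 = 0  ⇒  x_C1 = -512/5 or 12
2. [C1‖L2]  x_C1² − (215/3)x_C1 + 716 = 0  ⇒  x_C1 = 12 or 179/3

12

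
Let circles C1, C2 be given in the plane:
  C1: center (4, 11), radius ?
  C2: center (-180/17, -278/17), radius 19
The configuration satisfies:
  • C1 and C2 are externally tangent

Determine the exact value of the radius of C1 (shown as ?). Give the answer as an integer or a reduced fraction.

1. [ext C1·C2]  r_C1² + 38r_C1 − 600 = 0  ⇒  r_C1 = 12 (r>0 drops 1)

12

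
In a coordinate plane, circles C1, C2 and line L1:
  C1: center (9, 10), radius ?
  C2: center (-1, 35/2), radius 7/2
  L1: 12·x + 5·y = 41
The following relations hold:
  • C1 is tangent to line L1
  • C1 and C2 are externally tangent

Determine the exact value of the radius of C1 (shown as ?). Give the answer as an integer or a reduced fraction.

1. [C1‖L1]  r_C1² − 81 = 0  ⇒  r_C1 = 9 (r>0 drops 1)
2. [ext C1·C2]  r_C1² + 7r_C1 − 144 = 0  ⇒  r_C1 = 9 (r>0 drops 1)

9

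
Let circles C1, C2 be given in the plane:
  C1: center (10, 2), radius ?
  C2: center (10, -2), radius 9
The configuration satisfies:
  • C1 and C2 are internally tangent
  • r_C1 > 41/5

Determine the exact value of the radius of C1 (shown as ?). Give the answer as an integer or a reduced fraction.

1. [int C1,C2]  r_C1² − 18r_C1 + 65 = 0  ⇒  r_C1 = 5 or 13
2. given r_C1 > 41/5: keep 13

13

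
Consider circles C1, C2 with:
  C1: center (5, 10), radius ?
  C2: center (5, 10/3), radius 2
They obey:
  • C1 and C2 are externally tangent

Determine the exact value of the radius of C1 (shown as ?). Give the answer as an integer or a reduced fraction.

14/3

1. [ext C1·C2]  r_C1² + 4r_C1 − 364/9 = 0  ⇒  r_C1 = 14/3 (r>0 drops 1)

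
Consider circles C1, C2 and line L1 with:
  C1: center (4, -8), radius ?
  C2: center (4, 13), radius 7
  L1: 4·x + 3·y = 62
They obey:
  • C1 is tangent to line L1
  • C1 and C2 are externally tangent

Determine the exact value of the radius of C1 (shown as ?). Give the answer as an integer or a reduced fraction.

14

1. [C1‖L1]  r_C1² − 196 = 0  ⇒  r_C1 = 14 (r>0 drops 1)
2. [ext C1·C2]  r_C1² + 14r_C1 − 392 = 0  ⇒  r_C1 = 14 (r>0 drops 1)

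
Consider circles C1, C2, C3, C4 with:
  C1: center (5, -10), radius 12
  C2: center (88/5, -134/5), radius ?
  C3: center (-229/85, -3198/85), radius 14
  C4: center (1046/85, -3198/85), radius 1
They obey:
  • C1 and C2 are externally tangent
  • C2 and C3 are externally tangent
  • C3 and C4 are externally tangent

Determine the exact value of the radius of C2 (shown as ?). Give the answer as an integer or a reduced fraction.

1. [ext C1·C2]  r_C2² + 24r_C2 − 297 = 0  ⇒  r_C2 = 9 (r>0 drops 1)
2. [ext C2·C3]  r_C2² + 28r_C2 − 333 = 0  ⇒  r_C2 = 9 (r>0 drops 1)

9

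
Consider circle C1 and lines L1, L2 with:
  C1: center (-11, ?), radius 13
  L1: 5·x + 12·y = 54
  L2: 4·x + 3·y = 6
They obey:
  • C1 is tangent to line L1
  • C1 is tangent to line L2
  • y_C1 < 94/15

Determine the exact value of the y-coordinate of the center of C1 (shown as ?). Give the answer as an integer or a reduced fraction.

1. [C1‖L1]  y_C1² − (109/6)y_C1 − 695/6 = 0  ⇒  y_C1 = -5 or 139/6
2. [C1‖L2]  y_C1² − (100/3)y_C1 − 575/3 = 0  ⇒  y_C1 = -5 or 115/3

-5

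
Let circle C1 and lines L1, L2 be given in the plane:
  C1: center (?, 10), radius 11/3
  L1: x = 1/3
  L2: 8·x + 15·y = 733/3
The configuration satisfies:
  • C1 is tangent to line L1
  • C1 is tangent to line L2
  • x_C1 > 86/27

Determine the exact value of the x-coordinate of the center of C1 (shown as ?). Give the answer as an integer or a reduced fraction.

4

1. [C1‖L1]  x_C1² − (2/3)x_C1 − 40/3 = 0  ⇒  x_C1 = -10/3 or 4
2. [C1‖L2]  x_C1² − (283/12)x_C1 + 235/3 = 0  ⇒  x_C1 = 4 or 235/12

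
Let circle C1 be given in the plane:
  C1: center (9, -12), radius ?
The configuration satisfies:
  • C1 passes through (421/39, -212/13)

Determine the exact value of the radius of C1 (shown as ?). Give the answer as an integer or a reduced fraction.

14/3

1. [C1∋P]  r_C1² − 196/9 = 0  ⇒  r_C1 = 14/3 (r>0 drops 1)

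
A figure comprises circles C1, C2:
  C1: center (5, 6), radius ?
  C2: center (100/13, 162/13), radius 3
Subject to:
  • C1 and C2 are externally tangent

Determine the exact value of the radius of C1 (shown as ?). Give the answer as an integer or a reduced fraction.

4

1. [ext C1·C2]  r_C1² + 6r_C1 − 40 = 0  ⇒  r_C1 = 4 (r>0 drops 1)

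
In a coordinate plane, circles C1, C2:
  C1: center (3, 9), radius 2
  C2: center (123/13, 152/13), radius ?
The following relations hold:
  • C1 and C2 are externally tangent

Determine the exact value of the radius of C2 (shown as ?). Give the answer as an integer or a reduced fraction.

5

1. [ext C1·C2]  r_C2² + 4r_C2 − 45 = 0  ⇒  r_C2 = 5 (r>0 drops 1)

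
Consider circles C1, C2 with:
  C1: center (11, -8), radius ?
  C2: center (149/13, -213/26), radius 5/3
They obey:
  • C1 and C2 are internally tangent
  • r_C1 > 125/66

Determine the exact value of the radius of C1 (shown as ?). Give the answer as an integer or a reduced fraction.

13/6

1. [int C1,C2]  r_C1² − (10/3)r_C1 + 91/36 = 0  ⇒  r_C1 = 7/6 or 13/6
2. given r_C1 > 125/66: keep 13/6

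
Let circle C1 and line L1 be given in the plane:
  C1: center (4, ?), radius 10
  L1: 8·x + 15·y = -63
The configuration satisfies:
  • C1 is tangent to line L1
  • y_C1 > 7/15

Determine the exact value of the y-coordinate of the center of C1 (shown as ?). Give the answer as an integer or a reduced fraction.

5

1. [C1‖L1]  y_C1² + (38/3)y_C1 − 265/3 = 0  ⇒  y_C1 = -53/3 or 5
2. given y_C1 > 7/15: keep 5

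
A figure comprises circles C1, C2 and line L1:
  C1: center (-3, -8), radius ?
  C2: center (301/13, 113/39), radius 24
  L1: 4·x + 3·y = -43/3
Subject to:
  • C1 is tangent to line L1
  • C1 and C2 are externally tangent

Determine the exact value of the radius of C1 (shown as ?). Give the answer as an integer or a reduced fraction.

1. [C1‖L1]  r_C1² − 169/9 = 0  ⇒  r_C1 = 13/3 (r>0 drops 1)
2. [ext C1·C2]  r_C1² + 48r_C1 − 2041/9 = 0  ⇒  r_C1 = 13/3 (r>0 drops 1)

13/3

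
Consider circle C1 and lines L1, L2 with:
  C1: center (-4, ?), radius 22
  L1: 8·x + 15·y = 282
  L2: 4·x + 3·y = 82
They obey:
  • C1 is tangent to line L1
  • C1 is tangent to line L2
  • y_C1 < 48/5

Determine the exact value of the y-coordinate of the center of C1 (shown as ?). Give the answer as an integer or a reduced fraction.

-4

1. [C1‖L1]  y_C1² − (628/15)y_C1 − 2752/15 = 0  ⇒  y_C1 = -4 or 688/15
2. [C1‖L2]  y_C1² − (196/3)y_C1 − 832/3 = 0  ⇒  y_C1 = -4 or 208/3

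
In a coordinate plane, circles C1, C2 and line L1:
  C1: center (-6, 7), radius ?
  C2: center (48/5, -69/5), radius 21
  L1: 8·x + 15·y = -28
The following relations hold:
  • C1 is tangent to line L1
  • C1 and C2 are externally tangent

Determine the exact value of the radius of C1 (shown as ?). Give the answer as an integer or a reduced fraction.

1. [C1‖L1]  r_C1² − 25 = 0  ⇒  r_C1 = 5 (r>0 drops 1)
2. [ext C1·C2]  r_C1² + 42r_C1 − 235 = 0  ⇒  r_C1 = 5 (r>0 drops 1)

5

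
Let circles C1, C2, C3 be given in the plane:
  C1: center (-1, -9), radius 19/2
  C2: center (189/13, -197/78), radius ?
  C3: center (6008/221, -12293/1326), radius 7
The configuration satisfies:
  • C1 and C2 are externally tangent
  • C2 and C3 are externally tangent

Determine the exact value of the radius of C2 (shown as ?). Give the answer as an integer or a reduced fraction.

1. [ext C1·C2]  r_C2² + 19r_C2 − 1738/9 = 0  ⇒  r_C2 = 22/3 (r>0 drops 1)
2. [ext C2·C3]  r_C2² + 14r_C2 − 1408/9 = 0  ⇒  r_C2 = 22/3 (r>0 drops 1)

22/3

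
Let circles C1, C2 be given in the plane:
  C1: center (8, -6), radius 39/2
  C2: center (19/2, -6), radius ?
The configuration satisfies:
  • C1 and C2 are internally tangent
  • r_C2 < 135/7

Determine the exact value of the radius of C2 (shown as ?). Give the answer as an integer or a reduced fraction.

18

1. [int C1,C2]  r_C2² − 39r_C2 + 378 = 0  ⇒  r_C2 = 18 or 21
2. given r_C2 < 135/7: keep 18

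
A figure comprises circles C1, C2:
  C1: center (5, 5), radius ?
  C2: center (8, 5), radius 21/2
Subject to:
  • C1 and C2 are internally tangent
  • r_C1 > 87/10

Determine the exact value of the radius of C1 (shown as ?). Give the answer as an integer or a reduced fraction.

27/2

1. [int C1,C2]  r_C1² − 21r_C1 + 405/4 = 0  ⇒  r_C1 = 15/2 or 27/2
2. given r_C1 > 87/10: keep 27/2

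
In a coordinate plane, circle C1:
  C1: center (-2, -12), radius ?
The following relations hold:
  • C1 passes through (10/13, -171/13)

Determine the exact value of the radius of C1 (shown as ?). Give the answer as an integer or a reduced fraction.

3

1. [C1∋P]  r_C1² − 9 = 0  ⇒  r_C1 = 3 (r>0 drops 1)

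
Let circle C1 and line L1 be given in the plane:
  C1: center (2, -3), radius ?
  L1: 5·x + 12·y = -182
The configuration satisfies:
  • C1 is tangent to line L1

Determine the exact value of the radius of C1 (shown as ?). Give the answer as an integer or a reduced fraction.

1. [C1‖L1]  r_C1² − 144 = 0  ⇒  r_C1 = 12 (r>0 drops 1)

12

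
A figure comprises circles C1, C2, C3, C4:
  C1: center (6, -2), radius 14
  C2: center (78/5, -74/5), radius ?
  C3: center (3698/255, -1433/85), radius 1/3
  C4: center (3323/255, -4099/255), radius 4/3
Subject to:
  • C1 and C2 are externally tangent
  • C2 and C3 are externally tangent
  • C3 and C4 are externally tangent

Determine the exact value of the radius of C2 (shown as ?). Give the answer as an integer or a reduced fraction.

1. [ext C1·C2]  r_C2² + 28r_C2 − 60 = 0  ⇒  r_C2 = 2 (r>0 drops 1)
2. [ext C2·C3]  r_C2² + (2/3)r_C2 − 16/3 = 0  ⇒  r_C2 = 2 (r>0 drops 1)

2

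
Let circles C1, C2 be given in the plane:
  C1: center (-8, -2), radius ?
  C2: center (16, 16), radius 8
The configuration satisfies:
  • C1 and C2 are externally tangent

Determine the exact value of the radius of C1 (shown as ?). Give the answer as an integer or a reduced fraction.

1. [ext C1·C2]  r_C1² + 16r_C1 − 836 = 0  ⇒  r_C1 = 22 (r>0 drops 1)

22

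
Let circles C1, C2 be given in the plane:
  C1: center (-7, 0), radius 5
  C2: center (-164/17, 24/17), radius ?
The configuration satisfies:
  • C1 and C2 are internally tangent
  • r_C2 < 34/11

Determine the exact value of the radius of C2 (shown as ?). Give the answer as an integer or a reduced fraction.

1. [int C1,C2]  r_C2² − 10r_C2 + 16 = 0  ⇒  r_C2 = 2 or 8
2. given r_C2 < 34/11: keep 2

2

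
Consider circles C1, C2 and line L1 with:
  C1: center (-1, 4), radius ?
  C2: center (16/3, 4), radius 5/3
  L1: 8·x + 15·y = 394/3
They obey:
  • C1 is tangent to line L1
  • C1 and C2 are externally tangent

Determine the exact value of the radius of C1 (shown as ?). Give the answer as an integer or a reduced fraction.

1. [C1‖L1]  r_C1² − 196/9 = 0  ⇒  r_C1 = 14/3 (r>0 drops 1)
2. [ext C1·C2]  r_C1² + (10/3)r_C1 − 112/3 = 0  ⇒  r_C1 = 14/3 (r>0 drops 1)

14/3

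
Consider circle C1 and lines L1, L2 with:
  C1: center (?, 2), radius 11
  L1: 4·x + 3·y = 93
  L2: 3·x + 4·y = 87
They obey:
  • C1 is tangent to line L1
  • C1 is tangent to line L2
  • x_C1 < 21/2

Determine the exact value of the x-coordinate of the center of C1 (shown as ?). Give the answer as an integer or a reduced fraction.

8

1. [C1‖L1]  x_C1² − (87/2)x_C1 + 284 = 0  ⇒  x_C1 = 8 or 71/2
2. [C1‖L2]  x_C1² − (158/3)x_C1 + 1072/3 = 0  ⇒  x_C1 = 8 or 134/3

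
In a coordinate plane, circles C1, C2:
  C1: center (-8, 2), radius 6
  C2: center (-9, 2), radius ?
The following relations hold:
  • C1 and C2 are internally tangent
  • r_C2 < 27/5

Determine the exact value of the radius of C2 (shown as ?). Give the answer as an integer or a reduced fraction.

5

1. [int C1,C2]  r_C2² − 12r_C2 + 35 = 0  ⇒  r_C2 = 5 or 7
2. given r_C2 < 27/5: keep 5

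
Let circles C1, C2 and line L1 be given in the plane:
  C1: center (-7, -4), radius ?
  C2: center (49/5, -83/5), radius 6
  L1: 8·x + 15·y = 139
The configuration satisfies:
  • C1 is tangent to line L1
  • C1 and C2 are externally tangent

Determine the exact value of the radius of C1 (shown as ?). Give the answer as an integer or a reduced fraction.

1. [C1‖L1]  r_C1² − 225 = 0  ⇒  r_C1 = 15 (r>0 drops 1)
2. [ext C1·C2]  r_C1² + 12r_C1 − 405 = 0  ⇒  r_C1 = 15 (r>0 drops 1)

15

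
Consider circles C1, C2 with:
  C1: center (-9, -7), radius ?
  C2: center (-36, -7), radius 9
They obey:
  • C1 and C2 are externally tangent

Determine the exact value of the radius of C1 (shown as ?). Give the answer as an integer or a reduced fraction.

1. [ext C1·C2]  r_C1² + 18r_C1 − 648 = 0  ⇒  r_C1 = 18 (r>0 drops 1)

18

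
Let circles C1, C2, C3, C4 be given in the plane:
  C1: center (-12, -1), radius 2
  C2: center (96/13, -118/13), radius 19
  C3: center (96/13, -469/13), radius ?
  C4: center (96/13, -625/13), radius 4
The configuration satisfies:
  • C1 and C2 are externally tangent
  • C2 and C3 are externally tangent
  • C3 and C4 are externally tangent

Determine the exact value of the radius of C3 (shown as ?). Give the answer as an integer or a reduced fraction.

8

1. [ext C2·C3]  r_C3² + 38r_C3 − 368 = 0  ⇒  r_C3 = 8 (r>0 drops 1)
2. [ext C3·C4]  r_C3² + 8r_C3 − 128 = 0  ⇒  r_C3 = 8 (r>0 drops 1)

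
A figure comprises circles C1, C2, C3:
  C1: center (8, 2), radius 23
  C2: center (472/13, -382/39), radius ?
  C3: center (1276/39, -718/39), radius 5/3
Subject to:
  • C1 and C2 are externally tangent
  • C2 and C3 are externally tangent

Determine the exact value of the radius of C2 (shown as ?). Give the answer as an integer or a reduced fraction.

23/3

1. [ext C1·C2]  r_C2² + 46r_C2 − 3703/9 = 0  ⇒  r_C2 = 23/3 (r>0 drops 1)
2. [ext C2·C3]  r_C2² + (10/3)r_C2 − 253/3 = 0  ⇒  r_C2 = 23/3 (r>0 drops 1)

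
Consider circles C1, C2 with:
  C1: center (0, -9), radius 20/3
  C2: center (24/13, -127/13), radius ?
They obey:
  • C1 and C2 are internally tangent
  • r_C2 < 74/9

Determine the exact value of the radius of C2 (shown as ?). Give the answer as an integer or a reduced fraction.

1. [int C1,C2]  r_C2² − (40/3)r_C2 + 364/9 = 0  ⇒  r_C2 = 14/3 or 26/3
2. given r_C2 < 74/9: keep 14/3

14/3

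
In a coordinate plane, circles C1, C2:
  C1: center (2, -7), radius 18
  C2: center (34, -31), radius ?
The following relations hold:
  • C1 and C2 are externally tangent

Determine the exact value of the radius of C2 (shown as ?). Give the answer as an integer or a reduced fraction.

22

1. [ext C1·C2]  r_C2² + 36r_C2 − 1276 = 0  ⇒  r_C2 = 22 (r>0 drops 1)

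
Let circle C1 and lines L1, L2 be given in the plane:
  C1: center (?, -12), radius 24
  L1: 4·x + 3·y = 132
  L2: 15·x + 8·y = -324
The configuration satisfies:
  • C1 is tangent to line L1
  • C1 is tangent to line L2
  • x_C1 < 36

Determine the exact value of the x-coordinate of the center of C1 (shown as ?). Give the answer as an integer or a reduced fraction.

12

1. [C1‖L1]  x_C1² − 84x_C1 + 864 = 0  ⇒  x_C1 = 12 or 72
2. [C1‖L2]  x_C1² + (152/5)x_C1 − 2544/5 = 0  ⇒  x_C1 = -212/5 or 12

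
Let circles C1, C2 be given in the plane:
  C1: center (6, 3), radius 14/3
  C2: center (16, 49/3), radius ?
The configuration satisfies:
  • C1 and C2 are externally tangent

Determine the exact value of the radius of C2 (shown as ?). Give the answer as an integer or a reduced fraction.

12

1. [ext C1·C2]  r_C2² + (28/3)r_C2 − 256 = 0  ⇒  r_C2 = 12 (r>0 drops 1)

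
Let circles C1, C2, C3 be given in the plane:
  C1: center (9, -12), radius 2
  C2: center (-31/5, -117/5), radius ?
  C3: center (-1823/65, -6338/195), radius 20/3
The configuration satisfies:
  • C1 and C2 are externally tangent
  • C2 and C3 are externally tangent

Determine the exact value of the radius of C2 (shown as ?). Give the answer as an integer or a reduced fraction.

17

1. [ext C1·C2]  r_C2² + 4r_C2 − 357 = 0  ⇒  r_C2 = 17 (r>0 drops 1)
2. [ext C2·C3]  r_C2² + (40/3)r_C2 − 1547/3 = 0  ⇒  r_C2 = 17 (r>0 drops 1)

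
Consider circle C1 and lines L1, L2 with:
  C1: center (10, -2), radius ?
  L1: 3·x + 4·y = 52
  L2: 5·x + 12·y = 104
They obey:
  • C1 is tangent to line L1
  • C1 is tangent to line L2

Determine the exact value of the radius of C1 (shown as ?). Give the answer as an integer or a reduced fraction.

6

1. [C1‖L1]  r_C1² − 36 = 0  ⇒  r_C1 = 6 (r>0 drops 1)
2. [C1‖L2]  r_C1² − 36 = 0  ⇒  r_C1 = 6 (r>0 drops 1)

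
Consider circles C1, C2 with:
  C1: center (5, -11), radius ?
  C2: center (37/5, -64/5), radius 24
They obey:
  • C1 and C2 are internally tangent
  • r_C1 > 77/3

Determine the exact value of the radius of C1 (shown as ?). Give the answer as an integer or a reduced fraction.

27

1. [int C1,C2]  r_C1² − 48r_C1 + 567 = 0  ⇒  r_C1 = 21 or 27
2. given r_C1 > 77/3: keep 27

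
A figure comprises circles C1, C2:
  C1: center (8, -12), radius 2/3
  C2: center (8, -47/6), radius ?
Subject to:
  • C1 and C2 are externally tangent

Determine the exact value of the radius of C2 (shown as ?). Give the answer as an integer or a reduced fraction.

7/2

1. [ext C1·C2]  r_C2² + (4/3)r_C2 − 203/12 = 0  ⇒  r_C2 = 7/2 (r>0 drops 1)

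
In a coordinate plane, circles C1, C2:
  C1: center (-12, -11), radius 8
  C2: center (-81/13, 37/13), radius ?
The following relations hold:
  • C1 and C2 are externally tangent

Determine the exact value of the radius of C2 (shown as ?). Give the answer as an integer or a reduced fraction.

1. [ext C1·C2]  r_C2² + 16r_C2 − 161 = 0  ⇒  r_C2 = 7 (r>0 drops 1)

7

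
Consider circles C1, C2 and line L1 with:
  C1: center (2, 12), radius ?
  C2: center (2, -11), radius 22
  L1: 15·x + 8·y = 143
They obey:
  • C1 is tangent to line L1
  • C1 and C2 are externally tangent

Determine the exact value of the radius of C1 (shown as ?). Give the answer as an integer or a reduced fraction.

1

1. [C1‖L1]  r_C1² − 1 = 0  ⇒  r_C1 = 1 (r>0 drops 1)
2. [ext C1·C2]  r_C1² + 44r_C1 − 45 = 0  ⇒  r_C1 = 1 (r>0 drops 1)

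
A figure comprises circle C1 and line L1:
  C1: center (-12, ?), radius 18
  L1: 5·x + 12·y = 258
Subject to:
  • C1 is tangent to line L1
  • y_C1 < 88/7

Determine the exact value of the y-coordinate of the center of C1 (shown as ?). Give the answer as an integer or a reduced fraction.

1. [C1‖L1]  y_C1² − 53y_C1 + 322 = 0  ⇒  y_C1 = 7 or 46
2. given y_C1 < 88/7: keep 7

7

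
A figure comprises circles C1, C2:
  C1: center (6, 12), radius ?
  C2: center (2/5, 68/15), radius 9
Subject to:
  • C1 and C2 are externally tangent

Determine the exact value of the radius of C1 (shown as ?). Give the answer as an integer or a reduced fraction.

1. [ext C1·C2]  r_C1² + 18r_C1 − 55/9 = 0  ⇒  r_C1 = 1/3 (r>0 drops 1)

1/3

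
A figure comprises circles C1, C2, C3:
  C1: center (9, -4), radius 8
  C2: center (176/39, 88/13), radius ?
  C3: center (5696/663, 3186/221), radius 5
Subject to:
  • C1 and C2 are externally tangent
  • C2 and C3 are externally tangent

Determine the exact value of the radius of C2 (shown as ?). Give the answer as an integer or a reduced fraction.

1. [ext C1·C2]  r_C2² + 16r_C2 − 649/9 = 0  ⇒  r_C2 = 11/3 (r>0 drops 1)
2. [ext C2·C3]  r_C2² + 10r_C2 − 451/9 = 0  ⇒  r_C2 = 11/3 (r>0 drops 1)

11/3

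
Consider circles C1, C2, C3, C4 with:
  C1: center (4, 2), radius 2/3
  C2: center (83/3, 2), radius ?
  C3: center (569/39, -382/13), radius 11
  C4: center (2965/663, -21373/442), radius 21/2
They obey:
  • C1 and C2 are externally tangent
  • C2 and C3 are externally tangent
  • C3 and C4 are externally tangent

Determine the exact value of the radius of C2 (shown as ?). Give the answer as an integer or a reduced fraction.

1. [ext C1·C2]  r_C2² + (4/3)r_C2 − 1679/3 = 0  ⇒  r_C2 = 23 (r>0 drops 1)
2. [ext C2·C3]  r_C2² + 22r_C2 − 1035 = 0  ⇒  r_C2 = 23 (r>0 drops 1)

23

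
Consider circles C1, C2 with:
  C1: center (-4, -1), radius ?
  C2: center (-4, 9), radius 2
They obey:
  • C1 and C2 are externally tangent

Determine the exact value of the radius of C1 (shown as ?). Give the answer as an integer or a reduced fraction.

1. [ext C1·C2]  r_C1² + 4r_C1 − 96 = 0  ⇒  r_C1 = 8 (r>0 drops 1)

8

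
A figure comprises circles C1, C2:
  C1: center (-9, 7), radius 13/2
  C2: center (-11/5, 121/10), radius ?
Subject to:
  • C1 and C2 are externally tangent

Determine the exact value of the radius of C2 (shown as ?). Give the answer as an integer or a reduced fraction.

2

1. [ext C1·C2]  r_C2² + 13r_C2 − 30 = 0  ⇒  r_C2 = 2 (r>0 drops 1)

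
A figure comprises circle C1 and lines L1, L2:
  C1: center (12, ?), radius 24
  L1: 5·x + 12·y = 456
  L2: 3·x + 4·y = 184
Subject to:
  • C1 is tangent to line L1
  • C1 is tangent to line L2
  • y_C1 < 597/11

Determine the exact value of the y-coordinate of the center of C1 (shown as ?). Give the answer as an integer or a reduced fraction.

1. [C1‖L1]  y_C1² − 66y_C1 + 413 = 0  ⇒  y_C1 = 7 or 59
2. [C1‖L2]  y_C1² − 74y_C1 + 469 = 0  ⇒  y_C1 = 7 or 67

7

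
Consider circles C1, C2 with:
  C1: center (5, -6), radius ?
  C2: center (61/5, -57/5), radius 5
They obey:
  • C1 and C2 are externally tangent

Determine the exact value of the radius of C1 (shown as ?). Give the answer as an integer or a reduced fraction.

4

1. [ext C1·C2]  r_C1² + 10r_C1 − 56 = 0  ⇒  r_C1 = 4 (r>0 drops 1)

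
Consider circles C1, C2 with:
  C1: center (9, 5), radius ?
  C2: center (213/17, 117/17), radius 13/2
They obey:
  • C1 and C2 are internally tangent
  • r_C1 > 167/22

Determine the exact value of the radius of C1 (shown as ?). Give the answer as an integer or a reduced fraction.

21/2

1. [int C1,C2]  r_C1² − 13r_C1 + 105/4 = 0  ⇒  r_C1 = 5/2 or 21/2
2. given r_C1 > 167/22: keep 21/2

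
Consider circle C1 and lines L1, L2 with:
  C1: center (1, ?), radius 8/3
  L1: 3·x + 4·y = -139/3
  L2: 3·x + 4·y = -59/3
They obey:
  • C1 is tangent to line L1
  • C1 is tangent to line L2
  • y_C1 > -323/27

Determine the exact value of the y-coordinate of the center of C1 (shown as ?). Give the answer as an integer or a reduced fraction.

-9

1. [C1‖L1]  y_C1² + (74/3)y_C1 + 141 = 0  ⇒  y_C1 = -47/3 or -9
2. [C1‖L2]  y_C1² + (34/3)y_C1 + 21 = 0  ⇒  y_C1 = -9 or -7/3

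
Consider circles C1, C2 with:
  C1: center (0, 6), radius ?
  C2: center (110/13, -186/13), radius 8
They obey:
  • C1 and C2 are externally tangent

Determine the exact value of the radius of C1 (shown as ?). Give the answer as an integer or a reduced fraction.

14

1. [ext C1·C2]  r_C1² + 16r_C1 − 420 = 0  ⇒  r_C1 = 14 (r>0 drops 1)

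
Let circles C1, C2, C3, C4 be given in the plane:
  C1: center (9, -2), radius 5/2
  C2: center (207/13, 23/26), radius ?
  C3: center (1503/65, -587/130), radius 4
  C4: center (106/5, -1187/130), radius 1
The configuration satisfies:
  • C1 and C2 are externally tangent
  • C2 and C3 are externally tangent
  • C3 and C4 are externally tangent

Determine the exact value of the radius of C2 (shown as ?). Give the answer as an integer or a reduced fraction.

1. [ext C1·C2]  r_C2² + 5r_C2 − 50 = 0  ⇒  r_C2 = 5 (r>0 drops 1)
2. [ext C2·C3]  r_C2² + 8r_C2 − 65 = 0  ⇒  r_C2 = 5 (r>0 drops 1)

5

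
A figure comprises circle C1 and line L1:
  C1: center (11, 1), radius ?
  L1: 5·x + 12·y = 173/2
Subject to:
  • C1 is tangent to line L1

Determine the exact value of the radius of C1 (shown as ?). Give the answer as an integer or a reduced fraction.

1. [C1‖L1]  r_C1² − 9/4 = 0  ⇒  r_C1 = 3/2 (r>0 drops 1)

3/2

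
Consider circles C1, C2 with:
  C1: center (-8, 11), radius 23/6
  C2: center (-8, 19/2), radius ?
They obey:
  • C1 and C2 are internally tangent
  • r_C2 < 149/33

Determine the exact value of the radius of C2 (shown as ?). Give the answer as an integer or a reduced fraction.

7/3

1. [int C1,C2]  r_C2² − (23/3)r_C2 + 112/9 = 0  ⇒  r_C2 = 7/3 or 16/3
2. given r_C2 < 149/33: keep 7/3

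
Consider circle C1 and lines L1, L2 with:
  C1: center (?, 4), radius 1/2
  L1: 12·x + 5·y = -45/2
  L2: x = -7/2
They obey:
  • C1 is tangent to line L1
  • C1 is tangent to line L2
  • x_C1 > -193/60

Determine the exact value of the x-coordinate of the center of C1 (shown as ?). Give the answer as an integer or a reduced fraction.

1. [C1‖L1]  x_C1² + (85/12)x_C1 + 49/4 = 0  ⇒  x_C1 = -49/12 or -3
2. [C1‖L2]  x_C1² + 7x_C1 + 12 = 0  ⇒  x_C1 = -4 or -3

-3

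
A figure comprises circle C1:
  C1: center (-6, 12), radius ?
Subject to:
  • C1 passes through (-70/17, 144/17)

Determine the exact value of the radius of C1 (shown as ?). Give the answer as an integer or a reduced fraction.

1. [C1∋P]  r_C1² − 16 = 0  ⇒  r_C1 = 4 (r>0 drops 1)

4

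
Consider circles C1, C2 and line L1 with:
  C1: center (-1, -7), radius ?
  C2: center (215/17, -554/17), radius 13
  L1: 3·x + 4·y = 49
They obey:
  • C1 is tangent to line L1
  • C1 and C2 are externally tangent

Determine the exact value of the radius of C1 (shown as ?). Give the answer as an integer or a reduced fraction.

1. [C1‖L1]  r_C1² − 256 = 0  ⇒  r_C1 = 16 (r>0 drops 1)
2. [ext C1·C2]  r_C1² + 26r_C1 − 672 = 0  ⇒  r_C1 = 16 (r>0 drops 1)

16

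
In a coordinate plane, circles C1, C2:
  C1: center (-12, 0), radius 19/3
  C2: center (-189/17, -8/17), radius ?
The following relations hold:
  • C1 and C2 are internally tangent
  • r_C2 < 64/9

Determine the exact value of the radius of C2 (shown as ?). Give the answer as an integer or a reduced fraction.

16/3

1. [int C1,C2]  r_C2² − (38/3)r_C2 + 352/9 = 0  ⇒  r_C2 = 16/3 or 22/3
2. given r_C2 < 64/9: keep 16/3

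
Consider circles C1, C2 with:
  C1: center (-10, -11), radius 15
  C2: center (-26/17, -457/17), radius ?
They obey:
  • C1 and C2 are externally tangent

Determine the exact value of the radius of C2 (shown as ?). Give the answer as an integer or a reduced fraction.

3

1. [ext C1·C2]  r_C2² + 30r_C2 − 99 = 0  ⇒  r_C2 = 3 (r>0 drops 1)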